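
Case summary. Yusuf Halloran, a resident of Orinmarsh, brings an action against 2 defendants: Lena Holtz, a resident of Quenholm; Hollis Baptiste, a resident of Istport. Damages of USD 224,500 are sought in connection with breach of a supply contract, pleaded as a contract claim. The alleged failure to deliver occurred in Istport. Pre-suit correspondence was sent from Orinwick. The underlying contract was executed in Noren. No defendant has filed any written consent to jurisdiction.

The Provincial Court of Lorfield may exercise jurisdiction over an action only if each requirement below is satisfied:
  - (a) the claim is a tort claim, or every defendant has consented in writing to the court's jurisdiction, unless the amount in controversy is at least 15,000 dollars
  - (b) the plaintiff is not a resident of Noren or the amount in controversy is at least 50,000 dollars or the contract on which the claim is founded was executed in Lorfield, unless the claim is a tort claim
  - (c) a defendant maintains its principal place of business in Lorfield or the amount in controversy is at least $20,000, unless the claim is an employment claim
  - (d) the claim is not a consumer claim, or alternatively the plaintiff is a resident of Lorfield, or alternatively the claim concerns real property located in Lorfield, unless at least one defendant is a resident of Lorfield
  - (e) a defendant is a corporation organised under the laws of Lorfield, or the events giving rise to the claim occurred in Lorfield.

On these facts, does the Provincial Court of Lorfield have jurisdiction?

No

The Provincial Court of Lorfield:
  (a) The claim is a contract claim, not a tort claim; no such written consent has been filed — no alternative holds. However, the amount in controversy is USD 224,500, which meets the 15,000 dollars floor, so the 'unless' proviso supplies this condition. Condition met.
  (b) The plaintiff resides in Orinmarsh, which is not Noren — that alternative is enough. Satisfied.
  (c) The amount in controversy is 224,500 dollars, which meets the USD 20,000 floor, which satisfies one of the alternatives. Met.
  (d) The claim is a contract claim, not a consumer claim, which satisfies one of the alternatives. Met.
  (e) No defendant is a corporation; the operative events occurred in Istport, not Lorfield — none of the alternatives is met. Condition not met.
  → The court lacks jurisdiction.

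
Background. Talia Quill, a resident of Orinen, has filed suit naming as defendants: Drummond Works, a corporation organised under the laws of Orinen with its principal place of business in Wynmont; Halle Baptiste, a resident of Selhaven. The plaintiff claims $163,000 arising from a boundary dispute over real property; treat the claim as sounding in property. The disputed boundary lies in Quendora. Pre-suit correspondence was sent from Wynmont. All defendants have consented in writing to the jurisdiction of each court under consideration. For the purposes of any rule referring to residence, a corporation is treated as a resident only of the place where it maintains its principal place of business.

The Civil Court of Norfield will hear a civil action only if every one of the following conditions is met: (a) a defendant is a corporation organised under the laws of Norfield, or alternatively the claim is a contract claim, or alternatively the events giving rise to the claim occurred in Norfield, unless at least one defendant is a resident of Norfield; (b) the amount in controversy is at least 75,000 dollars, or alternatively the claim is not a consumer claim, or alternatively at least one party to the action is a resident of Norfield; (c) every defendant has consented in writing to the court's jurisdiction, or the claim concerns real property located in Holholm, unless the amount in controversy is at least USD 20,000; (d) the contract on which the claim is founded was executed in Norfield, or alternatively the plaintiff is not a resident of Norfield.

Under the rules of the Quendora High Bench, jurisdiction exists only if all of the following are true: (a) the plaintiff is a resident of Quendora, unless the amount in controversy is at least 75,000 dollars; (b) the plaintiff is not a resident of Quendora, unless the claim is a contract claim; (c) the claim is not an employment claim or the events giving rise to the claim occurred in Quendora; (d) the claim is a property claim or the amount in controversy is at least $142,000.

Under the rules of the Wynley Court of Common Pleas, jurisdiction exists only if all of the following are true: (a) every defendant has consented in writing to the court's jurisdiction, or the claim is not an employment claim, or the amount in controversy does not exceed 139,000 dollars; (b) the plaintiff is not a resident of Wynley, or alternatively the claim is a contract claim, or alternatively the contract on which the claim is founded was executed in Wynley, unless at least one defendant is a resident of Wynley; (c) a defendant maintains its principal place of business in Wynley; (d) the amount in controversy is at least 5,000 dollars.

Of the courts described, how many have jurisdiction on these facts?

1

The Civil Court of Norfield:
  (a) The corporate defendant(s) are organised in Orinen, not Norfield; the claim is a property claim, not a contract claim; the operative events occurred in Quendora, not Norfield — every alternative fails. The proviso offers no rescue either, since no defendant resides in Norfield (they reside in Wynmont, Selhaven). Not met.
  (b) The amount in controversy is $163,000, which meets the 75,000 dollars floor, so this disjunct is met. Met.
  (c) Every defendant has filed written consent — that alternative is enough. Condition met.
  (d) The plaintiff resides in Orinen, which is not Norfield, so this disjunct is met. Condition met.
  → At least one condition fails; no jurisdiction.
The Quendora High Bench:
  (a) The plaintiff resides in Orinen, not Quendora. The proviso rescues it, though: the amount in controversy is USD 163,000, which meets the $75,000 floor. Met.
  (b) The plaintiff resides in Orinen, which is not Quendora. Satisfied.
  (c) The claim is a property claim, not an employment claim — that alternative is enough. Met.
  (d) The claim is a property claim, so this disjunct is met. Satisfied.
  → Jurisdiction lies.
The Wynley Court of Common Pleas:
  (a) Every defendant has filed written consent, so one alternative holds. Condition met.
  (b) The plaintiff resides in Orinen, which is not Wynley, which satisfies one of the alternatives. Met.
  (c) The corporate defendant(s) have their principal place of business in Wynmont, not Wynley. Not satisfied.
  (d) The amount in controversy is USD 163,000, which meets the USD 5,000 floor. Condition met.
  → The court lacks jurisdiction.
Courts with jurisdiction: the Quendora High Bench — 1 in total.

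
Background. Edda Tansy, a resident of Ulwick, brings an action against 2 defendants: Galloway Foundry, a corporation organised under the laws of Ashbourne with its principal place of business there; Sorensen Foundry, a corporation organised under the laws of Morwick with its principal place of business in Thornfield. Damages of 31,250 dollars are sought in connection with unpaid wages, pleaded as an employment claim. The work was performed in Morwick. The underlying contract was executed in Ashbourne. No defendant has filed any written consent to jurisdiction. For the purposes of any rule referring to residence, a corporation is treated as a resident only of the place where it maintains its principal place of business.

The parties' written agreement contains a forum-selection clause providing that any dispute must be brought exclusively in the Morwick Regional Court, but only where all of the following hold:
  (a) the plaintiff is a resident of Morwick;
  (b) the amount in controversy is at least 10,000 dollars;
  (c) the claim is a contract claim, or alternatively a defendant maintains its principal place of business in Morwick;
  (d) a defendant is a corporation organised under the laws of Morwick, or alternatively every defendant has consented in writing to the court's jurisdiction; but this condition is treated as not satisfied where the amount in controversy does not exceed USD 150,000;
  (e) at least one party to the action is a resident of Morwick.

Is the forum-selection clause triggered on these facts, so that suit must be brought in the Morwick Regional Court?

No

The Morwick Regional Court:
  (a) The plaintiff resides in Ulwick, not Morwick. Fails.
  (b) The amount in controversy is $31,250, which meets the $10,000 floor. Condition met.
  (c) The claim is an employment claim, not a contract claim; the corporate defendant(s) have their principal place of business in Ashbourne, Thornfield, not Morwick — none of the alternatives is met. Fails.
  (d) Sorensen Foundry is organised under the laws of Morwick, which satisfies one of the alternatives. However, the amount in controversy is USD 31,250, within the USD 150,000 ceiling, which falls within the stated exception and so defeats the condition. Condition not met.
  (e) No party resides in Morwick. Condition not met.
  → The clause does not apply.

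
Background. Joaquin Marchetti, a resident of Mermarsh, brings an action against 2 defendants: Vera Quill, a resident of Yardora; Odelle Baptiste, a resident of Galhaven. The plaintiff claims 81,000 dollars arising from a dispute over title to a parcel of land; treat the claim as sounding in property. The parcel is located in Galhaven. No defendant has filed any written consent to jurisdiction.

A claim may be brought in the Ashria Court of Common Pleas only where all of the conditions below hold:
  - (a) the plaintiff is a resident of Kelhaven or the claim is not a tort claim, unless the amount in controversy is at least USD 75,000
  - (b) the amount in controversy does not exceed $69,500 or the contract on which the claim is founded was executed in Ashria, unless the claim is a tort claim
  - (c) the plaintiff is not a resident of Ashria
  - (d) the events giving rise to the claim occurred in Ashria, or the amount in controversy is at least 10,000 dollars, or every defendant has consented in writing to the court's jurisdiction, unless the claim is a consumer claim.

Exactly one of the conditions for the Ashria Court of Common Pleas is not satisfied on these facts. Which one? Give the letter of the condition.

(b)

The Ashria Court of Common Pleas:
  (a) The claim is a property claim, not a tort claim, so this disjunct is met. Condition met.
  (b) The amount in controversy is 81,000 dollars, above the USD 69,500 ceiling; no contract (and hence no place of execution) is alleged — none of the alternatives is met. Nor does the 'unless' clause help: the claim is a property claim, not a tort claim. Not satisfied.
  (c) The plaintiff resides in Mermarsh, which is not Ashria. Satisfied.
  (d) The amount in controversy is 81,000 dollars, which meets the 10,000 dollars floor, so this disjunct is met. Condition met.
Only condition (b) fails.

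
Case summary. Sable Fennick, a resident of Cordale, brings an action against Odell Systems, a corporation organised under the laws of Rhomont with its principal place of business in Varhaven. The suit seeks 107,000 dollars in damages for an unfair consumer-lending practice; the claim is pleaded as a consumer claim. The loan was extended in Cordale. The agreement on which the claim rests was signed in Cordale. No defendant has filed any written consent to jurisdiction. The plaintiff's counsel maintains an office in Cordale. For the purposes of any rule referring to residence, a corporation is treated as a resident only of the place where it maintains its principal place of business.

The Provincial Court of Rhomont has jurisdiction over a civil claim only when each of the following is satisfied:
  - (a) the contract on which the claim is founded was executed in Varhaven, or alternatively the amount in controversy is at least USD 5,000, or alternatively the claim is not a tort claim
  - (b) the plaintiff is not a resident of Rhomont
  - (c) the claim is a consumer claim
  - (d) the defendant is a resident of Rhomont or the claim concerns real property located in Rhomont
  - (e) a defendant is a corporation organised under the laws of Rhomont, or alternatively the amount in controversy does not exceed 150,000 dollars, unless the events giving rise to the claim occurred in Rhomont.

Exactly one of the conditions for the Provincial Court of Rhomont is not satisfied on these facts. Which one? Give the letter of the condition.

(d)

The Provincial Court of Rhomont:
  (a) The amount in controversy is 107,000 dollars, which meets the $5,000 floor, which satisfies one of the alternatives. Condition met.
  (b) The plaintiff resides in Cordale, which is not Rhomont. Met.
  (c) The claim is a consumer claim. Satisfied.
  (d) The defendant resides in Varhaven, not Rhomont; the claim does not concern real property — every alternative fails. Condition not met.
  (e) Odell Systems is organised under the laws of Rhomont, so this disjunct is met. Met.
Only condition (d) fails.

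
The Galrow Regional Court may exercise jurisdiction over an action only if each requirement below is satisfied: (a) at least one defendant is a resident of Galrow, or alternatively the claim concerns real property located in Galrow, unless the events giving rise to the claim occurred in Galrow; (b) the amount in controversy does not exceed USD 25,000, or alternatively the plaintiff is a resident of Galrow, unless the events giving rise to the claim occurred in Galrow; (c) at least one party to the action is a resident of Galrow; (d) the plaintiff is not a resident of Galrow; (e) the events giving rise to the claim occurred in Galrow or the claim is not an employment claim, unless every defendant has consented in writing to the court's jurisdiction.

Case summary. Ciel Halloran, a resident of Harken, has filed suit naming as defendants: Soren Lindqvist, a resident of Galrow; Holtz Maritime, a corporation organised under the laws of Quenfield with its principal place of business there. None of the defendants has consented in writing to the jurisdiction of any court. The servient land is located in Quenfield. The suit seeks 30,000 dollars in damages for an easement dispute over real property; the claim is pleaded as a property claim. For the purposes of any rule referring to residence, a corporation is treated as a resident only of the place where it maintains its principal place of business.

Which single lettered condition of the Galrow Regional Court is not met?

(b)

The Galrow Regional Court:
  (a) Soren Lindqvist resides in Galrow, which satisfies one of the alternatives. Met.
  (b) The amount in controversy is $30,000, above the $25,000 ceiling; the plaintiff resides in Harken, not Galrow — no alternative holds. And the operative events occurred in Quenfield, not Galrow, so the proviso does not save it. Not satisfied.
  (c) Soren Lindqvist resides in Galrow. Satisfied.
  (d) The plaintiff resides in Harken, which is not Galrow. Satisfied.
  (e) The claim is a property claim, not an employment claim, so one alternative holds. Condition met.
Only condition (b) fails.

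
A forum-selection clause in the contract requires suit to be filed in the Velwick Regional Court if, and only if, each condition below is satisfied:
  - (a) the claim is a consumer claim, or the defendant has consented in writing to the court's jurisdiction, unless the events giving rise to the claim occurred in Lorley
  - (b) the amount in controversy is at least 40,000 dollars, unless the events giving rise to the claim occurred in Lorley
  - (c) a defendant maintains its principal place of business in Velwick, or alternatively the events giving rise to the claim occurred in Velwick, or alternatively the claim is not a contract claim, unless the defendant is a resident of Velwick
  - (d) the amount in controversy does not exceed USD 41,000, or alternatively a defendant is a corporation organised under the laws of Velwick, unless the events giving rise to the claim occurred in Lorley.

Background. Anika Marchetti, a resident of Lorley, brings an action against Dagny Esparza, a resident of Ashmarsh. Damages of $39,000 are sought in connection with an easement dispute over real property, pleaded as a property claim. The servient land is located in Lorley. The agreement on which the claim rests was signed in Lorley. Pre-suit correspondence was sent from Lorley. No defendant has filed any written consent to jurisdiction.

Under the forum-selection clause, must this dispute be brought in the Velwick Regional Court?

Yes

The Velwick Regional Court:
  (a) The claim is a property claim, not a consumer claim; no such written consent has been filed — none of the alternatives is met. However, the operative events occurred in Lorley, so the 'unless' proviso supplies this condition. Condition met.
  (b) The amount in controversy is 39,000 dollars, below the $40,000 floor. But the operative events occurred in Lorley, and the 'unless' clause therefore excuses the requirement. Met.
  (c) The claim is a property claim, not a contract claim, which satisfies one of the alternatives. Satisfied.
  (d) The amount in controversy is USD 39,000, within the $41,000 ceiling — that alternative is enough. Condition met.
  → The clause applies.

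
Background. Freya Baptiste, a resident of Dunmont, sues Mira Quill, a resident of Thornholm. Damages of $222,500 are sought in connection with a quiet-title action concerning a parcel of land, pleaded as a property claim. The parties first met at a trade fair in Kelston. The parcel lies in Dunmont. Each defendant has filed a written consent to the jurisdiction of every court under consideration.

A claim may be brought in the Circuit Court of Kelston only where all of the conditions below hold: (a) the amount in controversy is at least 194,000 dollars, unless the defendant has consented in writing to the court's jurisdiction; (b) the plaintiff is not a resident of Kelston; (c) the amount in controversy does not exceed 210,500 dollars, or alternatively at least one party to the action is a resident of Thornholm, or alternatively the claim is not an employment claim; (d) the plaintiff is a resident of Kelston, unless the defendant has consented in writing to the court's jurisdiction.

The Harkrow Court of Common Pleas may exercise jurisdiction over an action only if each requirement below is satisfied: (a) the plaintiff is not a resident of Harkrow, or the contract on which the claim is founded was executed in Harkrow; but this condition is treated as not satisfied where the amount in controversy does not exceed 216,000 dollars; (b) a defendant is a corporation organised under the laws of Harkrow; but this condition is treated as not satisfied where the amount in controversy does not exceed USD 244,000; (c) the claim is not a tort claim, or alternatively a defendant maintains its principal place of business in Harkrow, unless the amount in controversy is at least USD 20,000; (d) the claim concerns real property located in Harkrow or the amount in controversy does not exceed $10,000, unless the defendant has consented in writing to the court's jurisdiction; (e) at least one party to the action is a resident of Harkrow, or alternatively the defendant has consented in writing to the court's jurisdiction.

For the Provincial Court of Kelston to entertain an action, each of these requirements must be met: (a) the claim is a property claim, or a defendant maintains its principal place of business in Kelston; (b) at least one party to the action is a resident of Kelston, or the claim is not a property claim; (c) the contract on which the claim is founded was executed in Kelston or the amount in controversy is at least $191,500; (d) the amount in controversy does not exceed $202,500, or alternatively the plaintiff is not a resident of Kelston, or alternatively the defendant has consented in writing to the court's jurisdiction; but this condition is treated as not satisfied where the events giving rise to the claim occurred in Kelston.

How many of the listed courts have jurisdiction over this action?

The Circuit Court of Kelston:
  (a) The amount in controversy is $222,500, which meets the 194,000 dollars floor. Satisfied.
  (b) The plaintiff resides in Dunmont, which is not Kelston. Met.
  (c) Mira Quill resides in Thornholm, which satisfies one of the alternatives. Met.
  (d) The plaintiff resides in Dunmont, not Kelston. The proviso rescues it, though: every defendant has filed written consent. Condition met.
  → Every requirement is satisfied — jurisdiction.
The Harkrow Court of Common Pleas:
  (a) The plaintiff resides in Dunmont, which is not Harkrow, so this disjunct is met. The carve-out does not apply: the amount in controversy is USD 222,500, above the USD 216,000 ceiling. Satisfied.
  (b) No defendant is a corporation. Condition not met.
  (c) The claim is a property claim, not a tort claim, which satisfies one of the alternatives. Satisfied.
  (d) The property lies in Dunmont, not Harkrow; the amount in controversy is 222,500 dollars, above the $10,000 ceiling — no alternative holds. The proviso rescues it, though: every defendant has filed written consent. Met.
  (e) Every defendant has filed written consent, so one alternative holds. Satisfied.
  → The court lacks jurisdiction.
The Provincial Court of Kelston:
  (a) The claim is a property claim — that alternative is enough. Condition met.
  (b) No party resides in Kelston; the claim is a property claim — every alternative fails. Fails.
  (c) The amount in controversy is 222,500 dollars, which meets the USD 191,500 floor, so this disjunct is met. Satisfied.
  (d) The plaintiff resides in Dunmont, which is not Kelston — that alternative is enough. And the carve-out is inapplicable — the operative events occurred in Dunmont, not Kelston. Met.
  → The court lacks jurisdiction.
Courts with jurisdiction: the Circuit Court of Kelston — 1 in total.

1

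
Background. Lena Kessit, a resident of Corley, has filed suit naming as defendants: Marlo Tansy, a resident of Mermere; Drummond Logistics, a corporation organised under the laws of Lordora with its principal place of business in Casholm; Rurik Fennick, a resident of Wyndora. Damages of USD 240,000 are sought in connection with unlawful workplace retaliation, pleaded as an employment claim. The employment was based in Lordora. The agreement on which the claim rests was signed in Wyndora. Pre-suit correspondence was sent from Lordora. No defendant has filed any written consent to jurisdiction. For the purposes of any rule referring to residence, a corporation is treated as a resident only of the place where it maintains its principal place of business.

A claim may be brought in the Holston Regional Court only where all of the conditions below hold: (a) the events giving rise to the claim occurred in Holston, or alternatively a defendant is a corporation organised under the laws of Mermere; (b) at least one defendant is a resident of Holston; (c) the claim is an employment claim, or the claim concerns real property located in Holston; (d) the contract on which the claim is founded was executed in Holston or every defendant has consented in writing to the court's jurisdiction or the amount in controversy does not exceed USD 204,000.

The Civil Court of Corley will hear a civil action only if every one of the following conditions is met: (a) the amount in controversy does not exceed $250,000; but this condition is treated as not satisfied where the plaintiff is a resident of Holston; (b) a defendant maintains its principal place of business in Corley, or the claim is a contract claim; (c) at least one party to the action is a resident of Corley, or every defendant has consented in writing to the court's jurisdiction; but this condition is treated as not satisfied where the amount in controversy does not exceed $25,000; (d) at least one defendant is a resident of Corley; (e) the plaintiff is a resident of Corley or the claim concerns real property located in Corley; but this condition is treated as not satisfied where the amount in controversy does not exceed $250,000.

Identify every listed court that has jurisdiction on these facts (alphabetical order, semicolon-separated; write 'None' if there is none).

None

The Holston Regional Court:
  (a) The operative events occurred in Lordora, not Holston; the corporate defendant(s) are organised in Lordora, not Mermere — none of the alternatives is met. Not satisfied.
  (b) No defendant resides in Holston (they reside in Mermere, Casholm, Wyndora). Not satisfied.
  (c) The claim is an employment claim, so one alternative holds. Condition met.
  (d) The contract was executed in Wyndora, not Holston; no such written consent has been filed; the amount in controversy is 240,000 dollars, above the 204,000 dollars ceiling — none of the alternatives is met. Condition not met.
  → At least one condition fails; no jurisdiction.
The Civil Court of Corley:
  (a) The amount in controversy is 240,000 dollars, within the $250,000 ceiling. The carve-out does not apply: the plaintiff resides in Corley, not Holston. Met.
  (b) The corporate defendant(s) have their principal place of business in Casholm, not Corley; the claim is an employment claim, not a contract claim — no alternative holds. Not met.
  (c) Lena Kessit resides in Corley — that alternative is enough. The carve-out does not apply: the amount in controversy is 240,000 dollars, above the 25,000 dollars ceiling. Condition met.
  (d) No defendant resides in Corley (they reside in Mermere, Casholm, Wyndora). Condition not met.
  (e) The plaintiff resides in Corley, so one alternative holds. But the carve-out bites: the amount in controversy is $240,000, within the 250,000 dollars ceiling. Fails.
  → The court lacks jurisdiction.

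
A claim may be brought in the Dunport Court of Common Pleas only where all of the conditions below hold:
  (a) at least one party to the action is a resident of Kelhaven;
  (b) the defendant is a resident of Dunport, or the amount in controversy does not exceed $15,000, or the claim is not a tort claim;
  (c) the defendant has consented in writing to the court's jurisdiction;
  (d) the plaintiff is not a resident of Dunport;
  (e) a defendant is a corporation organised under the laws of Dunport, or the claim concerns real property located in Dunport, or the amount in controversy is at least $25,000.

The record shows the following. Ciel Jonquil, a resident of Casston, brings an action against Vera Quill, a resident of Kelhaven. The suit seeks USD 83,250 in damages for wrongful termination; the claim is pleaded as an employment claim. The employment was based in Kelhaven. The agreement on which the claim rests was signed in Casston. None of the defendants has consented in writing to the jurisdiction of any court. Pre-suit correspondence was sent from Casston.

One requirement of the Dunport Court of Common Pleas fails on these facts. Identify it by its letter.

(c)

The Dunport Court of Common Pleas:
  (a) Vera Quill resides in Kelhaven. Satisfied.
  (b) The claim is an employment claim, not a tort claim — that alternative is enough. Met.
  (c) No such written consent has been filed. Fails.
  (d) The plaintiff resides in Casston, which is not Dunport. Satisfied.
  (e) The amount in controversy is USD 83,250, which meets the USD 25,000 floor, which satisfies one of the alternatives. Condition met.
Only condition (c) fails.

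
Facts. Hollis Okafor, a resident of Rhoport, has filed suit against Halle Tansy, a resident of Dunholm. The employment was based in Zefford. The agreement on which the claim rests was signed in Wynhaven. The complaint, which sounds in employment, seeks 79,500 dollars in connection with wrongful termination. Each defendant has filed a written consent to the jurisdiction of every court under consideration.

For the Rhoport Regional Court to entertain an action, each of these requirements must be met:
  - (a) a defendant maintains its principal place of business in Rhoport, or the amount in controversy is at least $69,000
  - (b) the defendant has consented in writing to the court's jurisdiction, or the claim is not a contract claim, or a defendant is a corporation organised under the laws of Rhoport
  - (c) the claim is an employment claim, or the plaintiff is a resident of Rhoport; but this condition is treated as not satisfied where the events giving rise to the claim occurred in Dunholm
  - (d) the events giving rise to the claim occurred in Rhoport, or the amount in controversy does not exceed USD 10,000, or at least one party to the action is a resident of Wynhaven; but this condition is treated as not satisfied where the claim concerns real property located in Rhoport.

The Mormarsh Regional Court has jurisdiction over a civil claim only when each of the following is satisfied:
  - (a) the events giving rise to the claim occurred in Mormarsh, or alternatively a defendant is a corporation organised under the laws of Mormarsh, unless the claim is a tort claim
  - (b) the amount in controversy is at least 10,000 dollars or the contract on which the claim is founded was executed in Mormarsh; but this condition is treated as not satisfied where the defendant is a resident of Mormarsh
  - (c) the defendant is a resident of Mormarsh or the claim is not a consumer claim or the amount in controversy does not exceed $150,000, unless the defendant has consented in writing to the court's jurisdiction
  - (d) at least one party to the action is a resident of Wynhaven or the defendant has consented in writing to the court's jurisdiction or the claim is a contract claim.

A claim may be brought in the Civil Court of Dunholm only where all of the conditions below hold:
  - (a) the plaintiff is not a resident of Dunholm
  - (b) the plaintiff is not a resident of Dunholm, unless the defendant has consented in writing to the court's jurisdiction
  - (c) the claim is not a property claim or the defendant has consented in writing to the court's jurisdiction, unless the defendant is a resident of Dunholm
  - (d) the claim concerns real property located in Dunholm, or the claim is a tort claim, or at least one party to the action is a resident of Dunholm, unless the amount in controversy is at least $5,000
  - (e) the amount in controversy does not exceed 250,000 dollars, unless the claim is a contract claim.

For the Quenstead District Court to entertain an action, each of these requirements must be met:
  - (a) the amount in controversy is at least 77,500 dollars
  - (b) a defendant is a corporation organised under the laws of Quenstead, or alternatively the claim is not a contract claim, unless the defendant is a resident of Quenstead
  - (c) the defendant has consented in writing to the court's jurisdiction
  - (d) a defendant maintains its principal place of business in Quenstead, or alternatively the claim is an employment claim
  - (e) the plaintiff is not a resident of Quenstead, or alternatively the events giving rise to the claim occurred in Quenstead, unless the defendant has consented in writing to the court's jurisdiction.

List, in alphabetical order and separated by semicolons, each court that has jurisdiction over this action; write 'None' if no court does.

the Civil Court of Dunholm; the Quenstead District Court

The Rhoport Regional Court:
  (a) The amount in controversy is USD 79,500, which meets the 69,000 dollars floor, so one alternative holds. Satisfied.
  (b) Every defendant has filed written consent, so this disjunct is met. Met.
  (c) The claim is an employment claim, so one alternative holds. The carve-out does not apply: the operative events occurred in Zefford, not Dunholm. Met.
  (d) The operative events occurred in Zefford, not Rhoport; the amount in controversy is 79,500 dollars, above the $10,000 ceiling; no party resides in Wynhaven — every alternative fails. Fails.
  → No jurisdiction.
The Mormarsh Regional Court:
  (a) The operative events occurred in Zefford, not Mormarsh; no defendant is a corporation — every alternative fails. And the claim is an employment claim, not a tort claim, so the proviso does not save it. Condition not met.
  (b) The amount in controversy is $79,500, which meets the 10,000 dollars floor — that alternative is enough. And the carve-out is inapplicable — the defendant resides in Dunholm, not Mormarsh. Condition met.
  (c) The claim is an employment claim, not a consumer claim, which satisfies one of the alternatives. Met.
  (d) Every defendant has filed written consent, so one alternative holds. Satisfied.
  → The court lacks jurisdiction.
The Civil Court of Dunholm:
  (a) The plaintiff resides in Rhoport, which is not Dunholm. Satisfied.
  (b) The plaintiff resides in Rhoport, which is not Dunholm. Condition met.
  (c) The claim is an employment claim, not a property claim, which satisfies one of the alternatives. Condition met.
  (d) Halle Tansy resides in Dunholm, so this disjunct is met. Satisfied.
  (e) The amount in controversy is $79,500, within the $250,000 ceiling. Condition met.
  → Every requirement is satisfied — jurisdiction.
The Quenstead District Court:
  (a) The amount in controversy is 79,500 dollars, which meets the $77,500 floor. Met.
  (b) The claim is an employment claim, not a contract claim, so one alternative holds. Condition met.
  (c) Every defendant has filed written consent. Met.
  (d) The claim is an employment claim, which satisfies one of the alternatives. Satisfied.
  (e) The plaintiff resides in Rhoport, which is not Quenstead, so one alternative holds. Satisfied.
  → All conditions met; jurisdiction exists.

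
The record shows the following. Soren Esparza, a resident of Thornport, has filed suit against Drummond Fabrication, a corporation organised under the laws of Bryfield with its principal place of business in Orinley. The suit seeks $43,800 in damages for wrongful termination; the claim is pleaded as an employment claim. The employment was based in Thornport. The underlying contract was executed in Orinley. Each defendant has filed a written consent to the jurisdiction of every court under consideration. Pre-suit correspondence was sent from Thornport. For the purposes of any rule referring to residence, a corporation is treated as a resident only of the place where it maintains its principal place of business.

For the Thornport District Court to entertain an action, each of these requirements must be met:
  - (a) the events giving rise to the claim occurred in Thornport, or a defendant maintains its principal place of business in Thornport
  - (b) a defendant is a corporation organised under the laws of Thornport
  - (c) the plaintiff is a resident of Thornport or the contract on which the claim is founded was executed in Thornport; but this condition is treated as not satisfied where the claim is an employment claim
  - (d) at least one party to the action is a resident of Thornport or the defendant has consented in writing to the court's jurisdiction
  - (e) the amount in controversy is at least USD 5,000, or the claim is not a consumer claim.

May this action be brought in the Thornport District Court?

The Thornport District Court:
  (a) The operative events occurred in Thornport, which satisfies one of the alternatives. Satisfied.
  (b) The corporate defendant(s) are organised in Bryfield, not Thornport. Condition not met.
  (c) The plaintiff resides in Thornport, which satisfies one of the alternatives. But the claim is an employment claim, triggering the carve-out and defeating this condition. Condition not met.
  (d) Soren Esparza resides in Thornport, so this disjunct is met. Met.
  (e) The amount in controversy is 43,800 dollars, which meets the USD 5,000 floor, which satisfies one of the alternatives. Met.
  → At least one condition fails; no jurisdiction.

No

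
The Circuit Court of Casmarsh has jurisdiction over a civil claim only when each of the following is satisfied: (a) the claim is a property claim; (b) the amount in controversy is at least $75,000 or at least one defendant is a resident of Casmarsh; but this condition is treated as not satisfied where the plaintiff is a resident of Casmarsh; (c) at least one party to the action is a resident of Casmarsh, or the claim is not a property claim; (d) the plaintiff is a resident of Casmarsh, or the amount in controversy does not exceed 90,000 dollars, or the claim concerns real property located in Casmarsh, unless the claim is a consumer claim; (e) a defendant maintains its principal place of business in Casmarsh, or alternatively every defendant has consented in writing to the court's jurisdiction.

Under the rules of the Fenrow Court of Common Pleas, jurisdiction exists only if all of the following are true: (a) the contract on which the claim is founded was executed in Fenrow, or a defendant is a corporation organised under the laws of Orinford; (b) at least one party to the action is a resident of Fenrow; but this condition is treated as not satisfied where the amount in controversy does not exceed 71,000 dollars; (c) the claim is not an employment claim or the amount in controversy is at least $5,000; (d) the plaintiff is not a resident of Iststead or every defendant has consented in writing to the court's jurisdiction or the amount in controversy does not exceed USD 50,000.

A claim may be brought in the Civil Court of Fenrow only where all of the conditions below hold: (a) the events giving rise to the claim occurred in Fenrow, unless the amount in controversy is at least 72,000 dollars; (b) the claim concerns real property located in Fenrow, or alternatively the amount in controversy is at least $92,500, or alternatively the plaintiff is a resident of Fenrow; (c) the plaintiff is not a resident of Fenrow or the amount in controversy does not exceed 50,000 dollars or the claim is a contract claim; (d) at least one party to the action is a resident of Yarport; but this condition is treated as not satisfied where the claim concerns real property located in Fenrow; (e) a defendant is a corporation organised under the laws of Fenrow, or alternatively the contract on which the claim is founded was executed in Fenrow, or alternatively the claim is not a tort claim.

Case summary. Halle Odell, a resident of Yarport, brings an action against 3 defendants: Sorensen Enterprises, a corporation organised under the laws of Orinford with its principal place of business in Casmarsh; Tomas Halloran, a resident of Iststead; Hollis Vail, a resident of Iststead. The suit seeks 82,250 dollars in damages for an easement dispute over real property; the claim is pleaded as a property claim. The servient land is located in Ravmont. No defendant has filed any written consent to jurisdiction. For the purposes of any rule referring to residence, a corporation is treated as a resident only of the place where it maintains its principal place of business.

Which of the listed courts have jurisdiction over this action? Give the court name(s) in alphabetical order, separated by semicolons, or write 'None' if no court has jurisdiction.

the Circuit Court of Casmarsh

The Circuit Court of Casmarsh:
  (a) The claim is a property claim. Condition met.
  (b) The amount in controversy is 82,250 dollars, which meets the $75,000 floor, so one alternative holds. And the carve-out is inapplicable — the plaintiff resides in Yarport, not Casmarsh. Condition met.
  (c) Sorensen Enterprises resides in Casmarsh, which satisfies one of the alternatives. Satisfied.
  (d) The amount in controversy is $82,250, within the $90,000 ceiling, which satisfies one of the alternatives. Satisfied.
  (e) Sorensen Enterprises has its principal place of business in Casmarsh, so one alternative holds. Satisfied.
  → All conditions met; jurisdiction exists.
The Fenrow Court of Common Pleas:
  (a) Sorensen Enterprises is organised under the laws of Orinford — that alternative is enough. Met.
  (b) No party resides in Fenrow. Fails.
  (c) The claim is a property claim, not an employment claim, which satisfies one of the alternatives. Condition met.
  (d) The plaintiff resides in Yarport, which is not Iststead, so this disjunct is met. Met.
  → No jurisdiction.
The Civil Court of Fenrow:
  (a) The operative events occurred in Ravmont, not Fenrow. The proviso rescues it, though: the amount in controversy is $82,250, which meets the 72,000 dollars floor. Met.
  (b) The property lies in Ravmont, not Fenrow; the amount in controversy is 82,250 dollars, below the $92,500 floor; the plaintiff resides in Yarport, not Fenrow — no alternative holds. Not met.
  (c) The plaintiff resides in Yarport, which is not Fenrow, so one alternative holds. Condition met.
  (d) Halle Odell resides in Yarport. The carve-out does not apply: the property lies in Ravmont, not Fenrow. Satisfied.
  (e) The claim is a property claim, not a tort claim — that alternative is enough. Satisfied.
  → Not every requirement is met — no jurisdiction.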